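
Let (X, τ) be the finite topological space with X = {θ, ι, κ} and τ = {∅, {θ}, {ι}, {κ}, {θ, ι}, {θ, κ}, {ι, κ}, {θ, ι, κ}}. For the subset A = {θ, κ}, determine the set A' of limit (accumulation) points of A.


A' = ∅

For each x ∈ X, list the open sets U ∈ τ with x ∈ U, then check whether U ∩ (A ∖ {x}) ≠ ∅ for every such U.
  x = θ: open {θ} ∋ x has {θ} ∩ (A ∖ {θ}) = ∅, so x is NOT a limit point.
  x = ι: open {ι} ∋ x has {ι} ∩ (A ∖ {ι}) = ∅, so x is NOT a limit point.
  x = κ: open {κ} ∋ x has {κ} ∩ (A ∖ {κ}) = ∅, so x is NOT a limit point.
Collecting: A' = ∅.


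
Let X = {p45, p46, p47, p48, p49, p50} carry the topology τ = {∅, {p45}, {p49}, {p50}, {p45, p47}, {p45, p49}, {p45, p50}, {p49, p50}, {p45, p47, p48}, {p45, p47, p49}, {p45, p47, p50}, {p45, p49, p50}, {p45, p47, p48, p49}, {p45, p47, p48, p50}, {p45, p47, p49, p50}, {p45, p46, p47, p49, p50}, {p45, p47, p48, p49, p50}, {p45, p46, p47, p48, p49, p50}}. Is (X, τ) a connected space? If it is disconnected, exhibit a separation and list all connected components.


(X, τ) is connected.

Find clopen sets (U ∈ τ with X ∖ U ∈ τ):
  U = ∅, X ∖ U = {p45, p46, p47, p48, p49, p50} — both open, so U is clopen.
  U = {p45, p46, p47, p48, p49, p50}, X ∖ U = ∅ — both open, so U is clopen.
Only trivial clopens (∅ and X) exist, so (X, τ) is connected.
Compute connected components by grouping points that agree on all clopens:
  component: {p45, p46, p47, p48, p49, p50}


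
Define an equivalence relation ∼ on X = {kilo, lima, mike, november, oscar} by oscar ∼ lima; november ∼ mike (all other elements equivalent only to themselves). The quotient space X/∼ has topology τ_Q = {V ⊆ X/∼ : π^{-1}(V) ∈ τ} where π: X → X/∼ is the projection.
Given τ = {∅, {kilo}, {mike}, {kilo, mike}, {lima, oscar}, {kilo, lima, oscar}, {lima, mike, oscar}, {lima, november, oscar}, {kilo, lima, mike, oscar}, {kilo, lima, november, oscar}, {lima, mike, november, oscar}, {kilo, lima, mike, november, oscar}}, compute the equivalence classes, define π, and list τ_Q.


X/∼ = {[kilo], [lima=oscar], [mike=november]}; |τ_Q| = 6.

Equivalence classes: [kilo], [lima=oscar], [mike=november].
Quotient map π: X → X/∼ sends kilo ↦ [kilo], lima ↦ [lima=oscar], mike ↦ [mike=november], november ↦ [mike=november], oscar ↦ [lima=oscar].
For each subset V ⊆ X/∼, compute π^{-1}(V) ⊆ X and check whether π^{-1}(V) ∈ τ. V is open in τ_Q iff π^{-1}(V) ∈ τ.
  V = {}: π^{-1}(V) = ∅ ∈ τ ✓.
  V = {[kilo]}: π^{-1}(V) = {kilo} ∈ τ ✓.
  V = {[lima=oscar]}: π^{-1}(V) = {lima, oscar} ∈ τ ✓.
  V = {[kilo], [lima=oscar]}: π^{-1}(V) = {kilo, lima, oscar} ∈ τ ✓.
  V = {[mike=november]}: π^{-1}(V) = {mike, november} ∉ τ ✗.
  V = {[kilo], [mike=november]}: π^{-1}(V) = {kilo, mike, november} ∉ τ ✗.
  V = {[lima=oscar], [mike=november]}: π^{-1}(V) = {lima, mike, november, oscar} ∈ τ ✓.
  V = {[kilo], [lima=oscar], [mike=november]}: π^{-1}(V) = {kilo, lima, mike, november, oscar} ∈ τ ✓.
Open sets in the quotient: τ_Q = {{}, {[kilo]}, {[lima=oscar]}, {[kilo], [lima=oscar]}, {[lima=oscar], [mike=november]}, {[kilo], [lima=oscar], [mike=november]}} (6 elements).


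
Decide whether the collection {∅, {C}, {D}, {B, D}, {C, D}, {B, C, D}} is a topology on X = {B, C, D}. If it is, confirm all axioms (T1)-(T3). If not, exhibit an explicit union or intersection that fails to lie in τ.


τ IS a topology on X.

Axiom (T1): ∅ ∈ τ? Yes; X ∈ τ? Yes.
Axiom (T2/T3): check pairwise unions and intersections of members of τ.
All pairwise intersections and unions checked — each lies in τ. Therefore τ satisfies (T1), (T2), (T3): it IS a topology on X.


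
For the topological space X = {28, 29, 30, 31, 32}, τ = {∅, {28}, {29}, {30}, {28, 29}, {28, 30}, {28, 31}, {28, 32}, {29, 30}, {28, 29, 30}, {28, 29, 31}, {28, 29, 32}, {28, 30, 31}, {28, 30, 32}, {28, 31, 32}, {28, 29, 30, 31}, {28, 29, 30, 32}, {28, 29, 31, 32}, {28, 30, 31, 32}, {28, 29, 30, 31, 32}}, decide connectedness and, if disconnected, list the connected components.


(X, τ) is disconnected; components = [{29}, {30}, {28, 31, 32}].

Find clopen sets (U ∈ τ with X ∖ U ∈ τ):
  U = ∅, X ∖ U = {28, 29, 30, 31, 32} — both open, so U is clopen.
  U = {29}, X ∖ U = {28, 30, 31, 32} — both open, so U is clopen.
  U = {30}, X ∖ U = {28, 29, 31, 32} — both open, so U is clopen.
  U = {29, 30}, X ∖ U = {28, 31, 32} — both open, so U is clopen.
  U = {28, 31, 32}, X ∖ U = {29, 30} — both open, so U is clopen.
  U = {28, 29, 31, 32}, X ∖ U = {30} — both open, so U is clopen.
  U = {28, 30, 31, 32}, X ∖ U = {29} — both open, so U is clopen.
  U = {28, 29, 30, 31, 32}, X ∖ U = ∅ — both open, so U is clopen.
Nontrivial clopen(s) exist: e.g. {30}. So (X, τ) is disconnected.
Compute connected components by grouping points that agree on all clopens:
  component: {29}
  component: {30}
  component: {28, 31, 32}


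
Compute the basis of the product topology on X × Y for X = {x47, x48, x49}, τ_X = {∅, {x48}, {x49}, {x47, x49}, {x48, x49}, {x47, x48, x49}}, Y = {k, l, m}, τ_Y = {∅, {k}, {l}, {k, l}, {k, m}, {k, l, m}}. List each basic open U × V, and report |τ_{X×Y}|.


Basis B = {∅ × ∅, {x48} × {k}, {x48} × {l}, {x49} × {k}, {x49} × {l}, {x47, x49} × {k}, {x47, x49} × {l}, {x48} × {k, l}, {x48} × {k, m}, {x48, x49} × {k}, {x48, x49} × {l}, {x49} × {k, l}, {x49} × {k, m}, {x47, x48, x49} × {k}, {x47, x48, x49} × {l}, {x48} × {k, l, m}, {x49} × {k, l, m}, {x47, x49} × {k, l}, {x47, x49} × {k, m}, {x48, x49} × {k, l}, {x48, x49} × {k, m}, {x47, x49} × {k, l, m}, {x47, x48, x49} × {k, l}, {x47, x48, x49} × {k, m}, {x48, x49} × {k, l, m}, {x47, x48, x49} × {k, l, m}}; |τ_{X×Y}| = 108.

Enumerate products U × V with U ∈ τ_X, V ∈ τ_Y (deduplicated):
  ∅ × ∅ = {} (∅)
  {x48} × {k} = {(x48,k)}
  {x48} × {l} = {(x48,l)}
  {x49} × {k} = {(x49,k)}
  {x49} × {l} = {(x49,l)}
  {x47, x49} × {k} = {(x47,k), (x49,k)}
  {x47, x49} × {l} = {(x47,l), (x49,l)}
  {x48} × {k, l} = {(x48,k), (x48,l)}
  {x48} × {k, m} = {(x48,k), (x48,m)}
  {x48, x49} × {k} = {(x48,k), (x49,k)}
  {x48, x49} × {l} = {(x48,l), (x49,l)}
  {x49} × {k, l} = {(x49,k), (x49,l)}
  {x49} × {k, m} = {(x49,k), (x49,m)}
  {x47, x48, x49} × {k} = {(x47,k), (x48,k), (x49,k)}
  {x47, x48, x49} × {l} = {(x47,l), (x48,l), (x49,l)}
  {x48} × {k, l, m} = {(x48,k), (x48,l), (x48,m)}
  {x49} × {k, l, m} = {(x49,k), (x49,l), (x49,m)}
  {x47, x49} × {k, l} = {(x47,k), (x47,l), (x49,k), (x49,l)}
  {x47, x49} × {k, m} = {(x47,k), (x47,m), (x49,k), (x49,m)}
  {x48, x49} × {k, l} = {(x48,k), (x48,l), (x49,k), (x49,l)}
  {x48, x49} × {k, m} = {(x48,k), (x48,m), (x49,k), (x49,m)}
  {x47, x49} × {k, l, m} = {(x47,k), (x47,l), (x47,m), (x49,k), (x49,l), (x49,m)}
  {x47, x48, x49} × {k, l} = {(x47,k), (x47,l), (x48,k), (x48,l), (x49,k), (x49,l)}
  {x47, x48, x49} × {k, m} = {(x47,k), (x47,m), (x48,k), (x48,m), (x49,k), (x49,m)}
  {x48, x49} × {k, l, m} = {(x48,k), (x48,l), (x48,m), (x49,k), (x49,l), (x49,m)}
  {x47, x48, x49} × {k, l, m} = {(x47,k), (x47,l), (x47,m), (x48,k), (x48,l), (x48,m), (x49,k), (x49,l), (x49,m)}
These 26 distinct sets form the basis B.
Close under arbitrary unions to get τ_{X×Y}; counting gives |τ_{X×Y}| = 108.


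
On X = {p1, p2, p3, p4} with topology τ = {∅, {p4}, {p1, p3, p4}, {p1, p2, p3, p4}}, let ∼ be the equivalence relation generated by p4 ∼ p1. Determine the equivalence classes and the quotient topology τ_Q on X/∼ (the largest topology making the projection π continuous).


X/∼ = {[p1=p4], [p2], [p3]}; |τ_Q| = 3.

Equivalence classes: [p1=p4], [p2], [p3].
Quotient map π: X → X/∼ sends p1 ↦ [p1=p4], p2 ↦ [p2], p3 ↦ [p3], p4 ↦ [p1=p4].
For each subset V ⊆ X/∼, compute π^{-1}(V) ⊆ X and check whether π^{-1}(V) ∈ τ. V is open in τ_Q iff π^{-1}(V) ∈ τ.
  V = {}: π^{-1}(V) = ∅ ∈ τ ✓.
  V = {[p1=p4]}: π^{-1}(V) = {p1, p4} ∉ τ ✗.
  V = {[p2]}: π^{-1}(V) = {p2} ∉ τ ✗.
  V = {[p1=p4], [p2]}: π^{-1}(V) = {p1, p2, p4} ∉ τ ✗.
  V = {[p3]}: π^{-1}(V) = {p3} ∉ τ ✗.
  V = {[p1=p4], [p3]}: π^{-1}(V) = {p1, p3, p4} ∈ τ ✓.
  V = {[p2], [p3]}: π^{-1}(V) = {p2, p3} ∉ τ ✗.
  V = {[p1=p4], [p2], [p3]}: π^{-1}(V) = {p1, p2, p3, p4} ∈ τ ✓.
Open sets in the quotient: τ_Q = {{}, {[p1=p4], [p3]}, {[p1=p4], [p2], [p3]}} (3 elements).


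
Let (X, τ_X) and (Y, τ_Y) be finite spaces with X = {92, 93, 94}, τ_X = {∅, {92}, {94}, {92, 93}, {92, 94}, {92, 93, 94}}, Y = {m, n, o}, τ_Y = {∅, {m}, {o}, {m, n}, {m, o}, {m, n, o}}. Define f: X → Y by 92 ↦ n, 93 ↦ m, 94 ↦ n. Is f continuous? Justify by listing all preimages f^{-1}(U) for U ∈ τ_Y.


f is NOT continuous.

Compute f^{-1}(U) for each U ∈ τ_Y:
  U = ∅: f^{-1}(U) = ∅ ∈ τ_X ✓.
  U = {m}: f^{-1}(U) = {93} ∉ τ_X ✗.
  U = {o}: f^{-1}(U) = ∅ ∈ τ_X ✓.
  U = {m, n}: f^{-1}(U) = {92, 93, 94} ∈ τ_X ✓.
  U = {m, o}: f^{-1}(U) = {93} ∉ τ_X ✗.
  U = {m, n, o}: f^{-1}(U) = {92, 93, 94} ∈ τ_X ✓.
Found U = {m} with f^{-1}(U) = {93} not in τ_X. Therefore f is NOT continuous.


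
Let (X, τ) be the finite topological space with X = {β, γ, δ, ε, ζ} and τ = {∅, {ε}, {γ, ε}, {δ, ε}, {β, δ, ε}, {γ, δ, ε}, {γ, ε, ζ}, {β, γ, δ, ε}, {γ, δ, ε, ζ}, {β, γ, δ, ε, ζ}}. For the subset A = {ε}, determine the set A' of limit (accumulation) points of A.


A' = {β, γ, δ, ζ}

For each x ∈ X, list the open sets U ∈ τ with x ∈ U, then check whether U ∩ (A ∖ {x}) ≠ ∅ for every such U.
  x = β: opens ∋ x are {β, δ, ε}, {β, γ, δ, ε}, {β, γ, δ, ε, ζ}; each meets A ∖ {β}, so x IS a limit point.
  x = γ: opens ∋ x are {γ, ε}, {γ, δ, ε}, {γ, ε, ζ}, {β, γ, δ, ε}, {γ, δ, ε, ζ}, {β, γ, δ, ε, ζ}; each meets A ∖ {γ}, so x IS a limit point.
  x = δ: opens ∋ x are {δ, ε}, {β, δ, ε}, {γ, δ, ε}, {β, γ, δ, ε}, {γ, δ, ε, ζ}, {β, γ, δ, ε, ζ}; each meets A ∖ {δ}, so x IS a limit point.
  x = ε: open {ε} ∋ x has {ε} ∩ (A ∖ {ε}) = ∅, so x is NOT a limit point.
  x = ζ: opens ∋ x are {γ, ε, ζ}, {γ, δ, ε, ζ}, {β, γ, δ, ε, ζ}; each meets A ∖ {ζ}, so x IS a limit point.
Collecting: A' = {β, γ, δ, ζ}.


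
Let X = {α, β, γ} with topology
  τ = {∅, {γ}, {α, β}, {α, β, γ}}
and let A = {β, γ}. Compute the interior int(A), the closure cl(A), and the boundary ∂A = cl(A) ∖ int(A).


int(A) = {γ}, cl(A) = {α, β, γ}, ∂A = {α, β}.

Closed sets in (X, τ) are complements of opens:
  closed(X, τ) = {∅, {γ}, {α, β}, {α, β, γ}}.
int(A) = ⋃ {U ∈ τ : U ⊆ A}. Opens contained in A: ∅, {γ}.
Taking the union of these: int(A) = {γ}.
cl(A) = ⋂ {C closed : A ⊆ C}. Closed sets containing A: {α, β, γ}.
Intersecting these: cl(A) = {α, β, γ}.
∂A = cl(A) ∖ int(A) = {α, β, γ} ∖ {γ} = {α, β}.


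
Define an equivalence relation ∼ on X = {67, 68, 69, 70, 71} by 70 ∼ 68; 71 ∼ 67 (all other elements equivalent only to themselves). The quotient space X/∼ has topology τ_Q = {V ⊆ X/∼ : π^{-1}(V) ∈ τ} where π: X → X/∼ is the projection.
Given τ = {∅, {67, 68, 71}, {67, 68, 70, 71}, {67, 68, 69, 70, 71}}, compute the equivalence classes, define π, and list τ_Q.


X/∼ = {[67=71], [68=70], [69]}; |τ_Q| = 3.

Equivalence classes: [67=71], [68=70], [69].
Quotient map π: X → X/∼ sends 67 ↦ [67=71], 68 ↦ [68=70], 69 ↦ [69], 70 ↦ [68=70], 71 ↦ [67=71].
For each subset V ⊆ X/∼, compute π^{-1}(V) ⊆ X and check whether π^{-1}(V) ∈ τ. V is open in τ_Q iff π^{-1}(V) ∈ τ.
  V = {}: π^{-1}(V) = ∅ ∈ τ ✓.
  V = {[67=71]}: π^{-1}(V) = {67, 71} ∉ τ ✗.
  V = {[68=70]}: π^{-1}(V) = {68, 70} ∉ τ ✗.
  V = {[67=71], [68=70]}: π^{-1}(V) = {67, 68, 70, 71} ∈ τ ✓.
  V = {[69]}: π^{-1}(V) = {69} ∉ τ ✗.
  V = {[67=71], [69]}: π^{-1}(V) = {67, 69, 71} ∉ τ ✗.
  V = {[68=70], [69]}: π^{-1}(V) = {68, 69, 70} ∉ τ ✗.
  V = {[67=71], [68=70], [69]}: π^{-1}(V) = {67, 68, 69, 70, 71} ∈ τ ✓.
Open sets in the quotient: τ_Q = {{}, {[67=71], [68=70]}, {[67=71], [68=70], [69]}} (3 elements).


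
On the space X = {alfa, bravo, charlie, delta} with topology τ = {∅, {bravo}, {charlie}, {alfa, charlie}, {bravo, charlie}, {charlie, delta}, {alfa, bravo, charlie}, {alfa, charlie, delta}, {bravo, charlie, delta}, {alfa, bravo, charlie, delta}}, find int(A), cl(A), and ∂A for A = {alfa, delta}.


int(A) = ∅, cl(A) = {alfa, delta}, ∂A = {alfa, delta}.

Closed sets in (X, τ) are complements of opens:
  closed(X, τ) = {∅, {alfa}, {bravo}, {delta}, {alfa, bravo}, {alfa, delta}, {bravo, delta}, {alfa, bravo, delta}, {alfa, charlie, delta}, {alfa, bravo, charlie, delta}}.
int(A) = ⋃ {U ∈ τ : U ⊆ A}. Opens contained in A: ∅.
Taking the union of these: int(A) = ∅.
cl(A) = ⋂ {C closed : A ⊆ C}. Closed sets containing A: {alfa, delta}, {alfa, bravo, delta}, {alfa, charlie, delta}, {alfa, bravo, charlie, delta}.
Intersecting these: cl(A) = {alfa, delta}.
∂A = cl(A) ∖ int(A) = {alfa, delta} ∖ ∅ = {alfa, delta}.


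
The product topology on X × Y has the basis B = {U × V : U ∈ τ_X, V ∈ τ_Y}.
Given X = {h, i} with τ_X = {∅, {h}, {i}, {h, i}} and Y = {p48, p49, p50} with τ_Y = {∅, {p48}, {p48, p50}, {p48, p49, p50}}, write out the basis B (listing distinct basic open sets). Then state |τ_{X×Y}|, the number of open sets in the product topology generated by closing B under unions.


Basis B = {∅ × ∅, {h} × {p48}, {i} × {p48}, {h} × {p48, p50}, {h, i} × {p48}, {i} × {p48, p50}, {h} × {p48, p49, p50}, {i} × {p48, p49, p50}, {h, i} × {p48, p50}, {h, i} × {p48, p49, p50}}; |τ_{X×Y}| = 16.

Enumerate products U × V with U ∈ τ_X, V ∈ τ_Y (deduplicated):
  ∅ × ∅ = {} (∅)
  {h} × {p48} = {(h,p48)}
  {i} × {p48} = {(i,p48)}
  {h} × {p48, p50} = {(h,p48), (h,p50)}
  {h, i} × {p48} = {(h,p48), (i,p48)}
  {i} × {p48, p50} = {(i,p48), (i,p50)}
  {h} × {p48, p49, p50} = {(h,p48), (h,p49), (h,p50)}
  {i} × {p48, p49, p50} = {(i,p48), (i,p49), (i,p50)}
  {h, i} × {p48, p50} = {(h,p48), (h,p50), (i,p48), (i,p50)}
  {h, i} × {p48, p49, p50} = {(h,p48), (h,p49), (h,p50), (i,p48), (i,p49), (i,p50)}
These 10 distinct sets form the basis B.
Close under arbitrary unions to get τ_{X×Y}; counting gives |τ_{X×Y}| = 16.


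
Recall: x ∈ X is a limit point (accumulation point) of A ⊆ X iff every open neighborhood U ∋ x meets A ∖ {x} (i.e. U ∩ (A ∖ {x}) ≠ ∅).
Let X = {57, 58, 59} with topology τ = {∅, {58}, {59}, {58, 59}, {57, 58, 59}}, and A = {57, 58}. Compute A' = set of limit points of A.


A' = {57}

For each x ∈ X, list the open sets U ∈ τ with x ∈ U, then check whether U ∩ (A ∖ {x}) ≠ ∅ for every such U.
  x = 57: opens ∋ x are {57, 58, 59}; each meets A ∖ {57}, so x IS a limit point.
  x = 58: open {58} ∋ x has {58} ∩ (A ∖ {58}) = ∅, so x is NOT a limit point.
  x = 59: open {59} ∋ x has {59} ∩ (A ∖ {59}) = ∅, so x is NOT a limit point.
Collecting: A' = {57}.


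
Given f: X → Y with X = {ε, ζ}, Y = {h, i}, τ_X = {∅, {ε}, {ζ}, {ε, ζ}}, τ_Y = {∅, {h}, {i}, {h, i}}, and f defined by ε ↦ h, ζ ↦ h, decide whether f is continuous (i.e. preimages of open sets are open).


f IS continuous.

Compute f^{-1}(U) for each U ∈ τ_Y:
  U = ∅: f^{-1}(U) = ∅ ∈ τ_X ✓.
  U = {h}: f^{-1}(U) = {ε, ζ} ∈ τ_X ✓.
  U = {i}: f^{-1}(U) = ∅ ∈ τ_X ✓.
  U = {h, i}: f^{-1}(U) = {ε, ζ} ∈ τ_X ✓.
Every preimage lies in τ_X, so f IS continuous.


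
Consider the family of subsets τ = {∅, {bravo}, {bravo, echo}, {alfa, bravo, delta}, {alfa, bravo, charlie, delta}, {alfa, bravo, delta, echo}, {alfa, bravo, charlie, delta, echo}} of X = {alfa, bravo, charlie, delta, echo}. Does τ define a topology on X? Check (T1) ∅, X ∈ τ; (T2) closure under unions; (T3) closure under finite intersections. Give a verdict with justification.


τ IS a topology on X.

Axiom (T1): ∅ ∈ τ? Yes; X ∈ τ? Yes.
Axiom (T2/T3): check pairwise unions and intersections of members of τ.
All pairwise intersections and unions checked — each lies in τ. Therefore τ satisfies (T1), (T2), (T3): it IS a topology on X.


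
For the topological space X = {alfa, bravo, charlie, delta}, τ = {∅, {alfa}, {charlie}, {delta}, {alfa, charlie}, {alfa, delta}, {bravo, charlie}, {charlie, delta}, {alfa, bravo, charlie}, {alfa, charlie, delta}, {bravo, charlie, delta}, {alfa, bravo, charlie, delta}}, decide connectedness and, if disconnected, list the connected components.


(X, τ) is disconnected; components = [{alfa}, {delta}, {bravo, charlie}].

Find clopen sets (U ∈ τ with X ∖ U ∈ τ):
  U = ∅, X ∖ U = {alfa, bravo, charlie, delta} — both open, so U is clopen.
  U = {alfa}, X ∖ U = {bravo, charlie, delta} — both open, so U is clopen.
  U = {delta}, X ∖ U = {alfa, bravo, charlie} — both open, so U is clopen.
  U = {alfa, delta}, X ∖ U = {bravo, charlie} — both open, so U is clopen.
  U = {bravo, charlie}, X ∖ U = {alfa, delta} — both open, so U is clopen.
  U = {alfa, bravo, charlie}, X ∖ U = {delta} — both open, so U is clopen.
  U = {bravo, charlie, delta}, X ∖ U = {alfa} — both open, so U is clopen.
  U = {alfa, bravo, charlie, delta}, X ∖ U = ∅ — both open, so U is clopen.
Nontrivial clopen(s) exist: e.g. {alfa}. So (X, τ) is disconnected.
Compute connected components by grouping points that agree on all clopens:
  component: {alfa}
  component: {delta}
  component: {bravo, charlie}


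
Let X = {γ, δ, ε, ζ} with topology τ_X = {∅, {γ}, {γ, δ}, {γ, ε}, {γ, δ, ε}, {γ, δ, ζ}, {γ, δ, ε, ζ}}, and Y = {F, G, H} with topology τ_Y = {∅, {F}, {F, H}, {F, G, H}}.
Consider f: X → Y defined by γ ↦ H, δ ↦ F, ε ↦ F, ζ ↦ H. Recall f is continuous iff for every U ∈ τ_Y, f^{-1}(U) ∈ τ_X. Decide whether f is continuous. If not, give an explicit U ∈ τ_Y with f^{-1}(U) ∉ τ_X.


f is NOT continuous.

Compute f^{-1}(U) for each U ∈ τ_Y:
  U = ∅: f^{-1}(U) = ∅ ∈ τ_X ✓.
  U = {F}: f^{-1}(U) = {δ, ε} ∉ τ_X ✗.
  U = {F, H}: f^{-1}(U) = {γ, δ, ε, ζ} ∈ τ_X ✓.
  U = {F, G, H}: f^{-1}(U) = {γ, δ, ε, ζ} ∈ τ_X ✓.
Found U = {F} with f^{-1}(U) = {δ, ε} not in τ_X. Therefore f is NOT continuous.


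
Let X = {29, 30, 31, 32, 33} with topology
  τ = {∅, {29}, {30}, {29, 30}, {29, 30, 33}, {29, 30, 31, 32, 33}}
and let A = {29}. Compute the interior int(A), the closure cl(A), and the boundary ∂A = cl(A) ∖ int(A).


int(A) = {29}, cl(A) = {29, 31, 32, 33}, ∂A = {31, 32, 33}.

Closed sets in (X, τ) are complements of opens:
  closed(X, τ) = {∅, {31, 32}, {31, 32, 33}, {29, 31, 32, 33}, {30, 31, 32, 33}, {29, 30, 31, 32, 33}}.
int(A) = ⋃ {U ∈ τ : U ⊆ A}. Opens contained in A: ∅, {29}.
Taking the union of these: int(A) = {29}.
cl(A) = ⋂ {C closed : A ⊆ C}. Closed sets containing A: {29, 31, 32, 33}, {29, 30, 31, 32, 33}.
Intersecting these: cl(A) = {29, 31, 32, 33}.
∂A = cl(A) ∖ int(A) = {29, 31, 32, 33} ∖ {29} = {31, 32, 33}.


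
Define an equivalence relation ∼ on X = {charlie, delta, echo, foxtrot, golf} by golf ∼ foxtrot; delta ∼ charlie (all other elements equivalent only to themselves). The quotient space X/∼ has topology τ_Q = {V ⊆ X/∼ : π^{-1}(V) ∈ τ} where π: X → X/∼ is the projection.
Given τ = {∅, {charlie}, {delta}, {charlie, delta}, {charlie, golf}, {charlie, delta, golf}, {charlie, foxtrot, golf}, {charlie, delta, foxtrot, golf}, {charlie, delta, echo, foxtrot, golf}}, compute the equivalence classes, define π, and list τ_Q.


X/∼ = {[charlie=delta], [echo], [foxtrot=golf]}; |τ_Q| = 4.

Equivalence classes: [charlie=delta], [echo], [foxtrot=golf].
Quotient map π: X → X/∼ sends charlie ↦ [charlie=delta], delta ↦ [charlie=delta], echo ↦ [echo], foxtrot ↦ [foxtrot=golf], golf ↦ [foxtrot=golf].
For each subset V ⊆ X/∼, compute π^{-1}(V) ⊆ X and check whether π^{-1}(V) ∈ τ. V is open in τ_Q iff π^{-1}(V) ∈ τ.
  V = {}: π^{-1}(V) = ∅ ∈ τ ✓.
  V = {[charlie=delta]}: π^{-1}(V) = {charlie, delta} ∈ τ ✓.
  V = {[echo]}: π^{-1}(V) = {echo} ∉ τ ✗.
  V = {[charlie=delta], [echo]}: π^{-1}(V) = {charlie, delta, echo} ∉ τ ✗.
  V = {[foxtrot=golf]}: π^{-1}(V) = {foxtrot, golf} ∉ τ ✗.
  V = {[charlie=delta], [foxtrot=golf]}: π^{-1}(V) = {charlie, delta, foxtrot, golf} ∈ τ ✓.
  V = {[echo], [foxtrot=golf]}: π^{-1}(V) = {echo, foxtrot, golf} ∉ τ ✗.
  V = {[charlie=delta], [echo], [foxtrot=golf]}: π^{-1}(V) = {charlie, delta, echo, foxtrot, golf} ∈ τ ✓.
Open sets in the quotient: τ_Q = {{}, {[charlie=delta]}, {[charlie=delta], [foxtrot=golf]}, {[charlie=delta], [echo], [foxtrot=golf]}} (4 elements).


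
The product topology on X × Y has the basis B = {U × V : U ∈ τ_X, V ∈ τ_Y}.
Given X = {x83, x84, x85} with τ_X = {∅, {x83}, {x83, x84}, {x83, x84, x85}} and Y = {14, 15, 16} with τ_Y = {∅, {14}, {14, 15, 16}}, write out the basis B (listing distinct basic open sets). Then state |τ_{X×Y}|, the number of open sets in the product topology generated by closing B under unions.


Basis B = {∅ × ∅, {x83} × {14}, {x83, x84} × {14}, {x83} × {14, 15, 16}, {x83, x84, x85} × {14}, {x83, x84} × {14, 15, 16}, {x83, x84, x85} × {14, 15, 16}}; |τ_{X×Y}| = 10.

Enumerate products U × V with U ∈ τ_X, V ∈ τ_Y (deduplicated):
  ∅ × ∅ = {} (∅)
  {x83} × {14} = {(x83,14)}
  {x83, x84} × {14} = {(x83,14), (x84,14)}
  {x83} × {14, 15, 16} = {(x83,14), (x83,15), (x83,16)}
  {x83, x84, x85} × {14} = {(x83,14), (x84,14), (x85,14)}
  {x83, x84} × {14, 15, 16} = {(x83,14), (x83,15), (x83,16), (x84,14), (x84,15), (x84,16)}
  {x83, x84, x85} × {14, 15, 16} = {(x83,14), (x83,15), (x83,16), (x84,14), (x84,15), (x84,16), (x85,14), (x85,15), (x85,16)}
These 7 distinct sets form the basis B.
Close under arbitrary unions to get τ_{X×Y}; counting gives |τ_{X×Y}| = 10.


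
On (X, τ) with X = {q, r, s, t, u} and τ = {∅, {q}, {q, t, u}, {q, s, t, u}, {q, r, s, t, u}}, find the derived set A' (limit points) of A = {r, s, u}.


A' = {r, s, t}

For each x ∈ X, list the open sets U ∈ τ with x ∈ U, then check whether U ∩ (A ∖ {x}) ≠ ∅ for every such U.
  x = q: open {q} ∋ x has {q} ∩ (A ∖ {q}) = ∅, so x is NOT a limit point.
  x = r: opens ∋ x are {q, r, s, t, u}; each meets A ∖ {r}, so x IS a limit point.
  x = s: opens ∋ x are {q, s, t, u}, {q, r, s, t, u}; each meets A ∖ {s}, so x IS a limit point.
  x = t: opens ∋ x are {q, t, u}, {q, s, t, u}, {q, r, s, t, u}; each meets A ∖ {t}, so x IS a limit point.
  x = u: open {q, t, u} ∋ x has {q, t, u} ∩ (A ∖ {u}) = ∅, so x is NOT a limit point.
Collecting: A' = {r, s, t}.


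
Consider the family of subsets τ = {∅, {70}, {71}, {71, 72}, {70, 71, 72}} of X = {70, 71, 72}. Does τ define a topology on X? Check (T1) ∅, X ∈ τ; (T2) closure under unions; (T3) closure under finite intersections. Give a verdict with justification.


τ is NOT a topology on X.

Axiom (T1): ∅ ∈ τ? Yes; X ∈ τ? Yes.
Axiom (T2/T3): check pairwise unions and intersections of members of τ.
Counterexample for (T2): {70} ∪ {71} = {70, 71} ∉ τ. Therefore τ is NOT a topology.


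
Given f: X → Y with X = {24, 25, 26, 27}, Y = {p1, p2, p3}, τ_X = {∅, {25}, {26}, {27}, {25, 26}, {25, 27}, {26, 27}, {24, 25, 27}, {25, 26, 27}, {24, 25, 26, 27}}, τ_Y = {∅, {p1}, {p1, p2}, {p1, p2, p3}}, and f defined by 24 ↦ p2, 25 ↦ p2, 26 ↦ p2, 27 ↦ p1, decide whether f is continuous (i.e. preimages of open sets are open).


f IS continuous.

Compute f^{-1}(U) for each U ∈ τ_Y:
  U = ∅: f^{-1}(U) = ∅ ∈ τ_X ✓.
  U = {p1}: f^{-1}(U) = {27} ∈ τ_X ✓.
  U = {p1, p2}: f^{-1}(U) = {24, 25, 26, 27} ∈ τ_X ✓.
  U = {p1, p2, p3}: f^{-1}(U) = {24, 25, 26, 27} ∈ τ_X ✓.
Every preimage lies in τ_X, so f IS continuous.


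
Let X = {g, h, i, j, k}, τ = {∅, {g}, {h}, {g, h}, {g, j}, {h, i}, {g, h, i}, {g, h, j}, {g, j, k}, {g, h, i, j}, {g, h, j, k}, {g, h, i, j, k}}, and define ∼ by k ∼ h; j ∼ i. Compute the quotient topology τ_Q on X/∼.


X/∼ = {[g], [h=k], [i=j]}; |τ_Q| = 3.

Equivalence classes: [g], [h=k], [i=j].
Quotient map π: X → X/∼ sends g ↦ [g], h ↦ [h=k], i ↦ [i=j], j ↦ [i=j], k ↦ [h=k].
For each subset V ⊆ X/∼, compute π^{-1}(V) ⊆ X and check whether π^{-1}(V) ∈ τ. V is open in τ_Q iff π^{-1}(V) ∈ τ.
  V = {}: π^{-1}(V) = ∅ ∈ τ ✓.
  V = {[g]}: π^{-1}(V) = {g} ∈ τ ✓.
  V = {[h=k]}: π^{-1}(V) = {h, k} ∉ τ ✗.
  V = {[g], [h=k]}: π^{-1}(V) = {g, h, k} ∉ τ ✗.
  V = {[i=j]}: π^{-1}(V) = {i, j} ∉ τ ✗.
  V = {[g], [i=j]}: π^{-1}(V) = {g, i, j} ∉ τ ✗.
  V = {[h=k], [i=j]}: π^{-1}(V) = {h, i, j, k} ∉ τ ✗.
  V = {[g], [h=k], [i=j]}: π^{-1}(V) = {g, h, i, j, k} ∈ τ ✓.
Open sets in the quotient: τ_Q = {{}, {[g]}, {[g], [h=k], [i=j]}} (3 elements).


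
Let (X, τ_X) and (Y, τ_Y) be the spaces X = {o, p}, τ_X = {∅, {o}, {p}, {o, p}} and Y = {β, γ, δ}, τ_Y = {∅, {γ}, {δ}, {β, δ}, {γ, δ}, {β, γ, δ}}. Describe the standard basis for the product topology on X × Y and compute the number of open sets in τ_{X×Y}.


Basis B = {∅ × ∅, {o} × {γ}, {o} × {δ}, {p} × {γ}, {p} × {δ}, {o} × {β, δ}, {o} × {γ, δ}, {o, p} × {γ}, {o, p} × {δ}, {p} × {β, δ}, {p} × {γ, δ}, {o} × {β, γ, δ}, {p} × {β, γ, δ}, {o, p} × {β, δ}, {o, p} × {γ, δ}, {o, p} × {β, γ, δ}}; |τ_{X×Y}| = 36.

Enumerate products U × V with U ∈ τ_X, V ∈ τ_Y (deduplicated):
  ∅ × ∅ = {} (∅)
  {o} × {γ} = {(o,γ)}
  {o} × {δ} = {(o,δ)}
  {p} × {γ} = {(p,γ)}
  {p} × {δ} = {(p,δ)}
  {o} × {β, δ} = {(o,β), (o,δ)}
  {o} × {γ, δ} = {(o,γ), (o,δ)}
  {o, p} × {γ} = {(o,γ), (p,γ)}
  {o, p} × {δ} = {(o,δ), (p,δ)}
  {p} × {β, δ} = {(p,β), (p,δ)}
  {p} × {γ, δ} = {(p,γ), (p,δ)}
  {o} × {β, γ, δ} = {(o,β), (o,γ), (o,δ)}
  {p} × {β, γ, δ} = {(p,β), (p,γ), (p,δ)}
  {o, p} × {β, δ} = {(o,β), (o,δ), (p,β), (p,δ)}
  {o, p} × {γ, δ} = {(o,γ), (o,δ), (p,γ), (p,δ)}
  {o, p} × {β, γ, δ} = {(o,β), (o,γ), (o,δ), (p,β), (p,γ), (p,δ)}
These 16 distinct sets form the basis B.
Close under arbitrary unions to get τ_{X×Y}; counting gives |τ_{X×Y}| = 36.


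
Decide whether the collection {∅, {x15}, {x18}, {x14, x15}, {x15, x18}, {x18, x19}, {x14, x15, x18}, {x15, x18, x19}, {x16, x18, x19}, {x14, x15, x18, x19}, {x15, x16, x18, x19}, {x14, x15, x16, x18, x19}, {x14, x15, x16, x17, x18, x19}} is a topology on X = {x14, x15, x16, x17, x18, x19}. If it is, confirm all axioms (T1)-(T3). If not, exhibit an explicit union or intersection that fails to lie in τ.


τ IS a topology on X.

Axiom (T1): ∅ ∈ τ? Yes; X ∈ τ? Yes.
Axiom (T2/T3): check pairwise unions and intersections of members of τ.
All pairwise intersections and unions checked — each lies in τ. Therefore τ satisfies (T1), (T2), (T3): it IS a topology on X.


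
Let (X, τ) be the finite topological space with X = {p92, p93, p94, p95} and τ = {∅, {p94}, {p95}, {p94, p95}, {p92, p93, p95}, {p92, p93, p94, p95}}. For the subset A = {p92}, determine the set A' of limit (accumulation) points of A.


A' = {p93}

For each x ∈ X, list the open sets U ∈ τ with x ∈ U, then check whether U ∩ (A ∖ {x}) ≠ ∅ for every such U.
  x = p92: open {p92, p93, p95} ∋ x has {p92, p93, p95} ∩ (A ∖ {p92}) = ∅, so x is NOT a limit point.
  x = p93: opens ∋ x are {p92, p93, p95}, {p92, p93, p94, p95}; each meets A ∖ {p93}, so x IS a limit point.
  x = p94: open {p94} ∋ x has {p94} ∩ (A ∖ {p94}) = ∅, so x is NOT a limit point.
  x = p95: open {p95} ∋ x has {p95} ∩ (A ∖ {p95}) = ∅, so x is NOT a limit point.
Collecting: A' = {p93}.


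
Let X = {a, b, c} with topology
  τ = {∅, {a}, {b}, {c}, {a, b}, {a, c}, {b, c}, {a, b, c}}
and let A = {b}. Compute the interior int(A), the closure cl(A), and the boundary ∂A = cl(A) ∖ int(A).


int(A) = {b}, cl(A) = {b}, ∂A = ∅.

Closed sets in (X, τ) are complements of opens:
  closed(X, τ) = {∅, {a}, {b}, {c}, {a, b}, {a, c}, {b, c}, {a, b, c}}.
int(A) = ⋃ {U ∈ τ : U ⊆ A}. Opens contained in A: ∅, {b}.
Taking the union of these: int(A) = {b}.
cl(A) = ⋂ {C closed : A ⊆ C}. Closed sets containing A: {b}, {a, b}, {b, c}, {a, b, c}.
Intersecting these: cl(A) = {b}.
∂A = cl(A) ∖ int(A) = {b} ∖ {b} = ∅.


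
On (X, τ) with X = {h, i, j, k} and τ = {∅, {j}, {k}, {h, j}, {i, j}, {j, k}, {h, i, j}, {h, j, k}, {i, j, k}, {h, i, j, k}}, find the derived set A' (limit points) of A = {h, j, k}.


A' = {h, i}

For each x ∈ X, list the open sets U ∈ τ with x ∈ U, then check whether U ∩ (A ∖ {x}) ≠ ∅ for every such U.
  x = h: opens ∋ x are {h, j}, {h, i, j}, {h, j, k}, {h, i, j, k}; each meets A ∖ {h}, so x IS a limit point.
  x = i: opens ∋ x are {i, j}, {h, i, j}, {i, j, k}, {h, i, j, k}; each meets A ∖ {i}, so x IS a limit point.
  x = j: open {j} ∋ x has {j} ∩ (A ∖ {j}) = ∅, so x is NOT a limit point.
  x = k: open {k} ∋ x has {k} ∩ (A ∖ {k}) = ∅, so x is NOT a limit point.
Collecting: A' = {h, i}.


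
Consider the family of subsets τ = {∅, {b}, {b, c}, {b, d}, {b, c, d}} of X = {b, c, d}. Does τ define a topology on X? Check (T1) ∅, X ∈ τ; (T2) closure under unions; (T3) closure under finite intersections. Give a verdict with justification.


τ IS a topology on X.

Axiom (T1): ∅ ∈ τ? Yes; X ∈ τ? Yes.
Axiom (T2/T3): check pairwise unions and intersections of members of τ.
All pairwise intersections and unions checked — each lies in τ. Therefore τ satisfies (T1), (T2), (T3): it IS a topology on X.


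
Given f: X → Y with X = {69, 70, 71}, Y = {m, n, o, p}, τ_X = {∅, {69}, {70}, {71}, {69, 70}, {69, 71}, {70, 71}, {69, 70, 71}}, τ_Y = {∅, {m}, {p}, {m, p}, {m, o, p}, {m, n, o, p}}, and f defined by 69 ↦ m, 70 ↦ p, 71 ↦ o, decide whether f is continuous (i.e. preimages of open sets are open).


f IS continuous.

Compute f^{-1}(U) for each U ∈ τ_Y:
  U = ∅: f^{-1}(U) = ∅ ∈ τ_X ✓.
  U = {m}: f^{-1}(U) = {69} ∈ τ_X ✓.
  U = {p}: f^{-1}(U) = {70} ∈ τ_X ✓.
  U = {m, p}: f^{-1}(U) = {69, 70} ∈ τ_X ✓.
  U = {m, o, p}: f^{-1}(U) = {69, 70, 71} ∈ τ_X ✓.
  U = {m, n, o, p}: f^{-1}(U) = {69, 70, 71} ∈ τ_X ✓.
Every preimage lies in τ_X, so f IS continuous.


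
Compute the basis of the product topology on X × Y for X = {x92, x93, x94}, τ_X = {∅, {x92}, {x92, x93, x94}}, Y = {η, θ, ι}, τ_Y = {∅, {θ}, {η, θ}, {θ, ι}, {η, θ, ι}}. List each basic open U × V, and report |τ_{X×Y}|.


Basis B = {∅ × ∅, {x92} × {θ}, {x92} × {η, θ}, {x92} × {θ, ι}, {x92} × {η, θ, ι}, {x92, x93, x94} × {θ}, {x92, x93, x94} × {η, θ}, {x92, x93, x94} × {θ, ι}, {x92, x93, x94} × {η, θ, ι}}; |τ_{X×Y}| = 14.

Enumerate products U × V with U ∈ τ_X, V ∈ τ_Y (deduplicated):
  ∅ × ∅ = {} (∅)
  {x92} × {θ} = {(x92,θ)}
  {x92} × {η, θ} = {(x92,η), (x92,θ)}
  {x92} × {θ, ι} = {(x92,θ), (x92,ι)}
  {x92} × {η, θ, ι} = {(x92,η), (x92,θ), (x92,ι)}
  {x92, x93, x94} × {θ} = {(x92,θ), (x93,θ), (x94,θ)}
  {x92, x93, x94} × {η, θ} = {(x92,η), (x92,θ), (x93,η), (x93,θ), (x94,η), (x94,θ)}
  {x92, x93, x94} × {θ, ι} = {(x92,θ), (x92,ι), (x93,θ), (x93,ι), (x94,θ), (x94,ι)}
  {x92, x93, x94} × {η, θ, ι} = {(x92,η), (x92,θ), (x92,ι), (x93,η), (x93,θ), (x93,ι), (x94,η), (x94,θ), (x94,ι)}
These 9 distinct sets form the basis B.
Close under arbitrary unions to get τ_{X×Y}; counting gives |τ_{X×Y}| = 14.


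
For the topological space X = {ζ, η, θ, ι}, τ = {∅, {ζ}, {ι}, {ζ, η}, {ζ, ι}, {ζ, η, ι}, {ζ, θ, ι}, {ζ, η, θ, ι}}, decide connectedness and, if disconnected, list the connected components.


(X, τ) is connected.

Find clopen sets (U ∈ τ with X ∖ U ∈ τ):
  U = ∅, X ∖ U = {ζ, η, θ, ι} — both open, so U is clopen.
  U = {ζ, η, θ, ι}, X ∖ U = ∅ — both open, so U is clopen.
Only trivial clopens (∅ and X) exist, so (X, τ) is connected.
Compute connected components by grouping points that agree on all clopens:
  component: {ζ, η, θ, ι}


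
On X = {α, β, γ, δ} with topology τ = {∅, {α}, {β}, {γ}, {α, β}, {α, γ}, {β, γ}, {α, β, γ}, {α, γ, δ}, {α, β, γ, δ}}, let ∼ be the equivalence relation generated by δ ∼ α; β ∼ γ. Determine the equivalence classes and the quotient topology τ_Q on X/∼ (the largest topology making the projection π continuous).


X/∼ = {[α=δ], [β=γ]}; |τ_Q| = 3.

Equivalence classes: [α=δ], [β=γ].
Quotient map π: X → X/∼ sends α ↦ [α=δ], β ↦ [β=γ], γ ↦ [β=γ], δ ↦ [α=δ].
For each subset V ⊆ X/∼, compute π^{-1}(V) ⊆ X and check whether π^{-1}(V) ∈ τ. V is open in τ_Q iff π^{-1}(V) ∈ τ.
  V = {}: π^{-1}(V) = ∅ ∈ τ ✓.
  V = {[α=δ]}: π^{-1}(V) = {α, δ} ∉ τ ✗.
  V = {[β=γ]}: π^{-1}(V) = {β, γ} ∈ τ ✓.
  V = {[α=δ], [β=γ]}: π^{-1}(V) = {α, β, γ, δ} ∈ τ ✓.
Open sets in the quotient: τ_Q = {{}, {[β=γ]}, {[α=δ], [β=γ]}} (3 elements).


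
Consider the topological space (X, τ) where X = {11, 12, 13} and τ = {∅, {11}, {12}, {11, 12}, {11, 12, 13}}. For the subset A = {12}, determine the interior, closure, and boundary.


int(A) = {12}, cl(A) = {12, 13}, ∂A = {13}.

Closed sets in (X, τ) are complements of opens:
  closed(X, τ) = {∅, {13}, {11, 13}, {12, 13}, {11, 12, 13}}.
int(A) = ⋃ {U ∈ τ : U ⊆ A}. Opens contained in A: ∅, {12}.
Taking the union of these: int(A) = {12}.
cl(A) = ⋂ {C closed : A ⊆ C}. Closed sets containing A: {12, 13}, {11, 12, 13}.
Intersecting these: cl(A) = {12, 13}.
∂A = cl(A) ∖ int(A) = {12, 13} ∖ {12} = {13}.


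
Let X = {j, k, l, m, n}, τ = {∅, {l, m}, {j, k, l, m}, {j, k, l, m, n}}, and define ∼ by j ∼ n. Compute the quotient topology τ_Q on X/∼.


X/∼ = {[j=n], [k], [l], [m]}; |τ_Q| = 3.

Equivalence classes: [j=n], [k], [l], [m].
Quotient map π: X → X/∼ sends j ↦ [j=n], k ↦ [k], l ↦ [l], m ↦ [m], n ↦ [j=n].
For each subset V ⊆ X/∼, compute π^{-1}(V) ⊆ X and check whether π^{-1}(V) ∈ τ. V is open in τ_Q iff π^{-1}(V) ∈ τ.
  V = {}: π^{-1}(V) = ∅ ∈ τ ✓.
  V = {[j=n]}: π^{-1}(V) = {j, n} ∉ τ ✗.
  V = {[k]}: π^{-1}(V) = {k} ∉ τ ✗.
  V = {[j=n], [k]}: π^{-1}(V) = {j, k, n} ∉ τ ✗.
  V = {[l]}: π^{-1}(V) = {l} ∉ τ ✗.
  V = {[j=n], [l]}: π^{-1}(V) = {j, l, n} ∉ τ ✗.
  V = {[k], [l]}: π^{-1}(V) = {k, l} ∉ τ ✗.
  V = {[j=n], [k], [l]}: π^{-1}(V) = {j, k, l, n} ∉ τ ✗.
  V = {[m]}: π^{-1}(V) = {m} ∉ τ ✗.
  V = {[j=n], [m]}: π^{-1}(V) = {j, m, n} ∉ τ ✗.
  V = {[k], [m]}: π^{-1}(V) = {k, m} ∉ τ ✗.
  V = {[j=n], [k], [m]}: π^{-1}(V) = {j, k, m, n} ∉ τ ✗.
  V = {[l], [m]}: π^{-1}(V) = {l, m} ∈ τ ✓.
  V = {[j=n], [l], [m]}: π^{-1}(V) = {j, l, m, n} ∉ τ ✗.
  V = {[k], [l], [m]}: π^{-1}(V) = {k, l, m} ∉ τ ✗.
  V = {[j=n], [k], [l], [m]}: π^{-1}(V) = {j, k, l, m, n} ∈ τ ✓.
Open sets in the quotient: τ_Q = {{}, {[l], [m]}, {[j=n], [k], [l], [m]}} (3 elements).


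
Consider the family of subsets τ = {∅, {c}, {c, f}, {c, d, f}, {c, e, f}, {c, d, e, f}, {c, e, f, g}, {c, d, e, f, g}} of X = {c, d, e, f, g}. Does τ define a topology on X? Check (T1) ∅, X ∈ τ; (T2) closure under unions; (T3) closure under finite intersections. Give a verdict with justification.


τ IS a topology on X.

Axiom (T1): ∅ ∈ τ? Yes; X ∈ τ? Yes.
Axiom (T2/T3): check pairwise unions and intersections of members of τ.
All pairwise intersections and unions checked — each lies in τ. Therefore τ satisfies (T1), (T2), (T3): it IS a topology on X.


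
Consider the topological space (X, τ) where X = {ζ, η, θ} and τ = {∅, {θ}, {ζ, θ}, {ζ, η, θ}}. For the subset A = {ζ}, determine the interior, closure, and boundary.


int(A) = ∅, cl(A) = {ζ, η}, ∂A = {ζ, η}.

Closed sets in (X, τ) are complements of opens:
  closed(X, τ) = {∅, {η}, {ζ, η}, {ζ, η, θ}}.
int(A) = ⋃ {U ∈ τ : U ⊆ A}. Opens contained in A: ∅.
Taking the union of these: int(A) = ∅.
cl(A) = ⋂ {C closed : A ⊆ C}. Closed sets containing A: {ζ, η}, {ζ, η, θ}.
Intersecting these: cl(A) = {ζ, η}.
∂A = cl(A) ∖ int(A) = {ζ, η} ∖ ∅ = {ζ, η}.


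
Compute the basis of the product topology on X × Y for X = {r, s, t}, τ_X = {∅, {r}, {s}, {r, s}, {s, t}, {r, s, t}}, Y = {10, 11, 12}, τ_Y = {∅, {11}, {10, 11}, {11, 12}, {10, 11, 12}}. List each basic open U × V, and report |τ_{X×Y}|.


Basis B = {∅ × ∅, {r} × {11}, {s} × {11}, {r} × {10, 11}, {r} × {11, 12}, {r, s} × {11}, {s} × {10, 11}, {s} × {11, 12}, {s, t} × {11}, {r} × {10, 11, 12}, {r, s, t} × {11}, {s} × {10, 11, 12}, {r, s} × {10, 11}, {r, s} × {11, 12}, {s, t} × {10, 11}, {s, t} × {11, 12}, {r, s} × {10, 11, 12}, {r, s, t} × {10, 11}, {r, s, t} × {11, 12}, {s, t} × {10, 11, 12}, {r, s, t} × {10, 11, 12}}; |τ_{X×Y}| = 70.

Enumerate products U × V with U ∈ τ_X, V ∈ τ_Y (deduplicated):
  ∅ × ∅ = {} (∅)
  {r} × {11} = {(r,11)}
  {s} × {11} = {(s,11)}
  {r} × {10, 11} = {(r,10), (r,11)}
  {r} × {11, 12} = {(r,11), (r,12)}
  {r, s} × {11} = {(r,11), (s,11)}
  {s} × {10, 11} = {(s,10), (s,11)}
  {s} × {11, 12} = {(s,11), (s,12)}
  {s, t} × {11} = {(s,11), (t,11)}
  {r} × {10, 11, 12} = {(r,10), (r,11), (r,12)}
  {r, s, t} × {11} = {(r,11), (s,11), (t,11)}
  {s} × {10, 11, 12} = {(s,10), (s,11), (s,12)}
  {r, s} × {10, 11} = {(r,10), (r,11), (s,10), (s,11)}
  {r, s} × {11, 12} = {(r,11), (r,12), (s,11), (s,12)}
  {s, t} × {10, 11} = {(s,10), (s,11), (t,10), (t,11)}
  {s, t} × {11, 12} = {(s,11), (s,12), (t,11), (t,12)}
  {r, s} × {10, 11, 12} = {(r,10), (r,11), (r,12), (s,10), (s,11), (s,12)}
  {r, s, t} × {10, 11} = {(r,10), (r,11), (s,10), (s,11), (t,10), (t,11)}
  {r, s, t} × {11, 12} = {(r,11), (r,12), (s,11), (s,12), (t,11), (t,12)}
  {s, t} × {10, 11, 12} = {(s,10), (s,11), (s,12), (t,10), (t,11), (t,12)}
  {r, s, t} × {10, 11, 12} = {(r,10), (r,11), (r,12), (s,10), (s,11), (s,12), (t,10), (t,11), (t,12)}
These 21 distinct sets form the basis B.
Close under arbitrary unions to get τ_{X×Y}; counting gives |τ_{X×Y}| = 70.


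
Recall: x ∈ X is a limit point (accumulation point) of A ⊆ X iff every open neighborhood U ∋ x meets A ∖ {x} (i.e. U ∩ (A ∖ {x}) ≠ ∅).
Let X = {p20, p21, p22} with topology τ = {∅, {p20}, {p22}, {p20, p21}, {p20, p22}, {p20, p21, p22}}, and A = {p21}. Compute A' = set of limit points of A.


A' = ∅

For each x ∈ X, list the open sets U ∈ τ with x ∈ U, then check whether U ∩ (A ∖ {x}) ≠ ∅ for every such U.
  x = p20: open {p20} ∋ x has {p20} ∩ (A ∖ {p20}) = ∅, so x is NOT a limit point.
  x = p21: open {p20, p21} ∋ x has {p20, p21} ∩ (A ∖ {p21}) = ∅, so x is NOT a limit point.
  x = p22: open {p22} ∋ x has {p22} ∩ (A ∖ {p22}) = ∅, so x is NOT a limit point.
Collecting: A' = ∅.


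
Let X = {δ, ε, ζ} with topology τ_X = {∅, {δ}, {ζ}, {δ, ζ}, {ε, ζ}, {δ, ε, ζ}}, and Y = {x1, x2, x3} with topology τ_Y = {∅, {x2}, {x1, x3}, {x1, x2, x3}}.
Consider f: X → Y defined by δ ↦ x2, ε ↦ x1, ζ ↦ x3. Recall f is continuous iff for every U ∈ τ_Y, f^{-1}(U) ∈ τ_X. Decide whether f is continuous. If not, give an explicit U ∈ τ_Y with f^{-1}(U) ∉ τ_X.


f IS continuous.

Compute f^{-1}(U) for each U ∈ τ_Y:
  U = ∅: f^{-1}(U) = ∅ ∈ τ_X ✓.
  U = {x2}: f^{-1}(U) = {δ} ∈ τ_X ✓.
  U = {x1, x3}: f^{-1}(U) = {ε, ζ} ∈ τ_X ✓.
  U = {x1, x2, x3}: f^{-1}(U) = {δ, ε, ζ} ∈ τ_X ✓.
Every preimage lies in τ_X, so f IS continuous.


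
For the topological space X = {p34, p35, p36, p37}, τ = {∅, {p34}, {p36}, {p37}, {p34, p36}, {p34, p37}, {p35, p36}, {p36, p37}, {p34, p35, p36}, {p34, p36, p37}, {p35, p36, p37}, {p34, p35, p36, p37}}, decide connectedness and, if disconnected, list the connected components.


(X, τ) is disconnected; components = [{p34}, {p37}, {p35, p36}].

Find clopen sets (U ∈ τ with X ∖ U ∈ τ):
  U = ∅, X ∖ U = {p34, p35, p36, p37} — both open, so U is clopen.
  U = {p34}, X ∖ U = {p35, p36, p37} — both open, so U is clopen.
  U = {p37}, X ∖ U = {p34, p35, p36} — both open, so U is clopen.
  U = {p34, p37}, X ∖ U = {p35, p36} — both open, so U is clopen.
  U = {p35, p36}, X ∖ U = {p34, p37} — both open, so U is clopen.
  U = {p34, p35, p36}, X ∖ U = {p37} — both open, so U is clopen.
  U = {p35, p36, p37}, X ∖ U = {p34} — both open, so U is clopen.
  U = {p34, p35, p36, p37}, X ∖ U = ∅ — both open, so U is clopen.
Nontrivial clopen(s) exist: e.g. {p35, p36}. So (X, τ) is disconnected.
Compute connected components by grouping points that agree on all clopens:
  component: {p34}
  component: {p37}
  component: {p35, p36}
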